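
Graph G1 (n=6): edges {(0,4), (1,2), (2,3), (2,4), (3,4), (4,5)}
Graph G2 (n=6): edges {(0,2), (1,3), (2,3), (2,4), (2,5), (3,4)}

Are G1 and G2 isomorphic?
Yes, isomorphic

The graphs are isomorphic.
One valid mapping φ: V(G1) → V(G2): 0→0, 1→1, 2→3, 3→4, 4→2, 5→5

Verify φ preserves adjacency — for each edge of G1, its image is an edge of G2:
  (0,4) → (φ(0),φ(4)) = (0,2) ∈ E(G2) ✓
  (1,2) → (φ(1),φ(2)) = (1,3) ∈ E(G2) ✓
  (2,3) → (φ(2),φ(3)) = (3,4) ∈ E(G2) ✓
  (2,4) → (φ(2),φ(4)) = (2,3) ∈ E(G2) ✓
  (3,4) → (φ(3),φ(4)) = (2,4) ∈ E(G2) ✓
  (4,5) → (φ(4),φ(5)) = (2,5) ∈ E(G2) ✓
All 6 edges of G1 map to edges of G2, and |E(G1)| = |E(G2)| = 6, so φ is a bijection on edges as well as vertices. Hence G1 ≅ G2.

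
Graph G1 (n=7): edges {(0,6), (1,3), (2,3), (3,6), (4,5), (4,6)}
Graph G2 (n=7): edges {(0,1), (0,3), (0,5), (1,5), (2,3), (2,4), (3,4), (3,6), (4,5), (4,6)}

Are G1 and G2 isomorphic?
No, not isomorphic

The graphs are NOT isomorphic.

Degrees in G1: deg(0)=1, deg(1)=1, deg(2)=1, deg(3)=3, deg(4)=2, deg(5)=1, deg(6)=3.
Sorted degree sequence of G1: [3, 3, 2, 1, 1, 1, 1].
Degrees in G2: deg(0)=3, deg(1)=2, deg(2)=2, deg(3)=4, deg(4)=4, deg(5)=3, deg(6)=2.
Sorted degree sequence of G2: [4, 4, 3, 3, 2, 2, 2].
The (sorted) degree sequence is an isomorphism invariant, so since G1 and G2 have different degree sequences they cannot be isomorphic.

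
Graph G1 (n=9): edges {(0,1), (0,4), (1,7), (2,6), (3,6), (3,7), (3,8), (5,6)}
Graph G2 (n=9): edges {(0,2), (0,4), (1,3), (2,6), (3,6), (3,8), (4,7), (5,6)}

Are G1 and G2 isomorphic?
Yes, isomorphic

The graphs are isomorphic.
One valid mapping φ: V(G1) → V(G2): 0→4, 1→0, 2→8, 3→6, 4→7, 5→1, 6→3, 7→2, 8→5

Verify φ preserves adjacency — for each edge of G1, its image is an edge of G2:
  (0,1) → (φ(0),φ(1)) = (0,4) ∈ E(G2) ✓
  (0,4) → (φ(0),φ(4)) = (4,7) ∈ E(G2) ✓
  (1,7) → (φ(1),φ(7)) = (0,2) ∈ E(G2) ✓
  (2,6) → (φ(2),φ(6)) = (3,8) ∈ E(G2) ✓
  (3,6) → (φ(3),φ(6)) = (3,6) ∈ E(G2) ✓
  (3,7) → (φ(3),φ(7)) = (2,6) ∈ E(G2) ✓
  (3,8) → (φ(3),φ(8)) = (5,6) ∈ E(G2) ✓
  (5,6) → (φ(5),φ(6)) = (1,3) ∈ E(G2) ✓
All 8 edges of G1 map to edges of G2, and |E(G1)| = |E(G2)| = 8, so φ is a bijection on edges as well as vertices. Hence G1 ≅ G2.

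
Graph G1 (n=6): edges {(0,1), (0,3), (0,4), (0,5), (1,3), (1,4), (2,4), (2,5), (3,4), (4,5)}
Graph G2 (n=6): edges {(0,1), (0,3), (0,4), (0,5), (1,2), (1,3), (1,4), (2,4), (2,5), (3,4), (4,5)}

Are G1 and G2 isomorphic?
No, not isomorphic

The graphs are NOT isomorphic.

Counting edges: G1 has 10 edge(s); G2 has 11 edge(s).
Edge count is an isomorphism invariant (a bijection on vertices induces a bijection on edges), so differing edge counts rule out isomorphism.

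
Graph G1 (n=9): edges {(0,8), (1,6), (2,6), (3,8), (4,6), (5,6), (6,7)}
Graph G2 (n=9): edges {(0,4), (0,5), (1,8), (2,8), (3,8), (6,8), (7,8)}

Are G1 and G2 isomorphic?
Yes, isomorphic

The graphs are isomorphic.
One valid mapping φ: V(G1) → V(G2): 0→5, 1→7, 2→1, 3→4, 4→6, 5→2, 6→8, 7→3, 8→0

Verify φ preserves adjacency — for each edge of G1, its image is an edge of G2:
  (0,8) → (φ(0),φ(8)) = (0,5) ∈ E(G2) ✓
  (1,6) → (φ(1),φ(6)) = (7,8) ∈ E(G2) ✓
  (2,6) → (φ(2),φ(6)) = (1,8) ∈ E(G2) ✓
  (3,8) → (φ(3),φ(8)) = (0,4) ∈ E(G2) ✓
  (4,6) → (φ(4),φ(6)) = (6,8) ∈ E(G2) ✓
  (5,6) → (φ(5),φ(6)) = (2,8) ∈ E(G2) ✓
  (6,7) → (φ(6),φ(7)) = (3,8) ∈ E(G2) ✓
All 7 edges of G1 map to edges of G2, and |E(G1)| = |E(G2)| = 7, so φ is a bijection on edges as well as vertices. Hence G1 ≅ G2.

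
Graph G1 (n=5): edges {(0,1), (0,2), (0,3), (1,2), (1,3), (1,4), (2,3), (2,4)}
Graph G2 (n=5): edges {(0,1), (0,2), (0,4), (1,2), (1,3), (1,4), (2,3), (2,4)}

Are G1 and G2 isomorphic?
Yes, isomorphic

The graphs are isomorphic.
One valid mapping φ: V(G1) → V(G2): 0→4, 1→2, 2→1, 3→0, 4→3

Verify φ preserves adjacency — for each edge of G1, its image is an edge of G2:
  (0,1) → (φ(0),φ(1)) = (2,4) ∈ E(G2) ✓
  (0,2) → (φ(0),φ(2)) = (1,4) ∈ E(G2) ✓
  (0,3) → (φ(0),φ(3)) = (0,4) ∈ E(G2) ✓
  (1,2) → (φ(1),φ(2)) = (1,2) ∈ E(G2) ✓
  (1,3) → (φ(1),φ(3)) = (0,2) ∈ E(G2) ✓
  (1,4) → (φ(1),φ(4)) = (2,3) ∈ E(G2) ✓
  (2,3) → (φ(2),φ(3)) = (0,1) ∈ E(G2) ✓
  (2,4) → (φ(2),φ(4)) = (1,3) ∈ E(G2) ✓
All 8 edges of G1 map to edges of G2, and |E(G1)| = |E(G2)| = 8, so φ is a bijection on edges as well as vertices. Hence G1 ≅ G2.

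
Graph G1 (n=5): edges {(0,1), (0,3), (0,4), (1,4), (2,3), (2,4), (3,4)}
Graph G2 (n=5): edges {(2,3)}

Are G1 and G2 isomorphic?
No, not isomorphic

The graphs are NOT isomorphic.

Counting triangles (3-cliques): G1 has 3, G2 has 0.
Triangle count is an isomorphism invariant, so differing triangle counts rule out isomorphism.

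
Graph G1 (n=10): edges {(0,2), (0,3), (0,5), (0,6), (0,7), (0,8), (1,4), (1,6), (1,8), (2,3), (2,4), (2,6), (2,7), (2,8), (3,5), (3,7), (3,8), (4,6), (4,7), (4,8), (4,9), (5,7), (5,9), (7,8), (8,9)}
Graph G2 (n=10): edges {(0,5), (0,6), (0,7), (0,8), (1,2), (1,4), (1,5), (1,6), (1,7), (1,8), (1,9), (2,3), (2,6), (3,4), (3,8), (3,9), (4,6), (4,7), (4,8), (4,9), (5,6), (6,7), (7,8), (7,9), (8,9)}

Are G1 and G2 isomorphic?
Yes, isomorphic

The graphs are isomorphic.
One valid mapping φ: V(G1) → V(G2): 0→8, 1→5, 2→7, 3→9, 4→6, 5→3, 6→0, 7→4, 8→1, 9→2

Verify φ preserves adjacency — for each edge of G1, its image is an edge of G2:
  (0,2) → (φ(0),φ(2)) = (7,8) ∈ E(G2) ✓
  (0,3) → (φ(0),φ(3)) = (8,9) ∈ E(G2) ✓
  (0,5) → (φ(0),φ(5)) = (3,8) ∈ E(G2) ✓
  (0,6) → (φ(0),φ(6)) = (0,8) ∈ E(G2) ✓
  (0,7) → (φ(0),φ(7)) = (4,8) ∈ E(G2) ✓
  (0,8) → (φ(0),φ(8)) = (1,8) ∈ E(G2) ✓
  (1,4) → (φ(1),φ(4)) = (5,6) ∈ E(G2) ✓
  (1,6) → (φ(1),φ(6)) = (0,5) ∈ E(G2) ✓
  (1,8) → (φ(1),φ(8)) = (1,5) ∈ E(G2) ✓
  (2,3) → (φ(2),φ(3)) = (7,9) ∈ E(G2) ✓
  (2,4) → (φ(2),φ(4)) = (6,7) ∈ E(G2) ✓
  (2,6) → (φ(2),φ(6)) = (0,7) ∈ E(G2) ✓
  (2,7) → (φ(2),φ(7)) = (4,7) ∈ E(G2) ✓
  (2,8) → (φ(2),φ(8)) = (1,7) ∈ E(G2) ✓
  (3,5) → (φ(3),φ(5)) = (3,9) ∈ E(G2) ✓
  (3,7) → (φ(3),φ(7)) = (4,9) ∈ E(G2) ✓
  (3,8) → (φ(3),φ(8)) = (1,9) ∈ E(G2) ✓
  (4,6) → (φ(4),φ(6)) = (0,6) ∈ E(G2) ✓
  (4,7) → (φ(4),φ(7)) = (4,6) ∈ E(G2) ✓
  (4,8) → (φ(4),φ(8)) = (1,6) ∈ E(G2) ✓
  (4,9) → (φ(4),φ(9)) = (2,6) ∈ E(G2) ✓
  (5,7) → (φ(5),φ(7)) = (3,4) ∈ E(G2) ✓
  (5,9) → (φ(5),φ(9)) = (2,3) ∈ E(G2) ✓
  (7,8) → (φ(7),φ(8)) = (1,4) ∈ E(G2) ✓
  (8,9) → (φ(8),φ(9)) = (1,2) ∈ E(G2) ✓
All 25 edges of G1 map to edges of G2, and |E(G1)| = |E(G2)| = 25, so φ is a bijection on edges as well as vertices. Hence G1 ≅ G2.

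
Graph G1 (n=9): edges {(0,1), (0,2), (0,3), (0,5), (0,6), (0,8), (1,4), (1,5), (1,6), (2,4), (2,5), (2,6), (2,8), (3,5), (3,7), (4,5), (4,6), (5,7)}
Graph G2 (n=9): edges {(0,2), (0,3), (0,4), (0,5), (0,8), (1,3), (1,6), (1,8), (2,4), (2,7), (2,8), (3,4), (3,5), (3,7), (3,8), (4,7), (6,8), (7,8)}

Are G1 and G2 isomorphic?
Yes, isomorphic

The graphs are isomorphic.
One valid mapping φ: V(G1) → V(G2): 0→3, 1→7, 2→0, 3→1, 4→2, 5→8, 6→4, 7→6, 8→5

Verify φ preserves adjacency — for each edge of G1, its image is an edge of G2:
  (0,1) → (φ(0),φ(1)) = (3,7) ∈ E(G2) ✓
  (0,2) → (φ(0),φ(2)) = (0,3) ∈ E(G2) ✓
  (0,3) → (φ(0),φ(3)) = (1,3) ∈ E(G2) ✓
  (0,5) → (φ(0),φ(5)) = (3,8) ∈ E(G2) ✓
  (0,6) → (φ(0),φ(6)) = (3,4) ∈ E(G2) ✓
  (0,8) → (φ(0),φ(8)) = (3,5) ∈ E(G2) ✓
  (1,4) → (φ(1),φ(4)) = (2,7) ∈ E(G2) ✓
  (1,5) → (φ(1),φ(5)) = (7,8) ∈ E(G2) ✓
  (1,6) → (φ(1),φ(6)) = (4,7) ∈ E(G2) ✓
  (2,4) → (φ(2),φ(4)) = (0,2) ∈ E(G2) ✓
  (2,5) → (φ(2),φ(5)) = (0,8) ∈ E(G2) ✓
  (2,6) → (φ(2),φ(6)) = (0,4) ∈ E(G2) ✓
  (2,8) → (φ(2),φ(8)) = (0,5) ∈ E(G2) ✓
  (3,5) → (φ(3),φ(5)) = (1,8) ∈ E(G2) ✓
  (3,7) → (φ(3),φ(7)) = (1,6) ∈ E(G2) ✓
  (4,5) → (φ(4),φ(5)) = (2,8) ∈ E(G2) ✓
  (4,6) → (φ(4),φ(6)) = (2,4) ∈ E(G2) ✓
  (5,7) → (φ(5),φ(7)) = (6,8) ∈ E(G2) ✓
All 18 edges of G1 map to edges of G2, and |E(G1)| = |E(G2)| = 18, so φ is a bijection on edges as well as vertices. Hence G1 ≅ G2.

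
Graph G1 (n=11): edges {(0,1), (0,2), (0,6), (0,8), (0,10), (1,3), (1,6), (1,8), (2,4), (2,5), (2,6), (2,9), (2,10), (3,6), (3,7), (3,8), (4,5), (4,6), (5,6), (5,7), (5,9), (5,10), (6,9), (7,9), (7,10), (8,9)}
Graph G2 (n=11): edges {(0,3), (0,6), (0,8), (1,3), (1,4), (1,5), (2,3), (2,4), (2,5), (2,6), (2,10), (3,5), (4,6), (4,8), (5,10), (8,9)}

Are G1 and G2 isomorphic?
No, not isomorphic

The graphs are NOT isomorphic.

Counting triangles (3-cliques): G1 has 16, G2 has 4.
Triangle count is an isomorphism invariant, so differing triangle counts rule out isomorphism.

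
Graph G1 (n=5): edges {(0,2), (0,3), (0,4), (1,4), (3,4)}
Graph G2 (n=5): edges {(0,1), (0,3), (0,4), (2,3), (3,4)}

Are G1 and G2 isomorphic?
Yes, isomorphic

The graphs are isomorphic.
One valid mapping φ: V(G1) → V(G2): 0→3, 1→1, 2→2, 3→4, 4→0

Verify φ preserves adjacency — for each edge of G1, its image is an edge of G2:
  (0,2) → (φ(0),φ(2)) = (2,3) ∈ E(G2) ✓
  (0,3) → (φ(0),φ(3)) = (3,4) ∈ E(G2) ✓
  (0,4) → (φ(0),φ(4)) = (0,3) ∈ E(G2) ✓
  (1,4) → (φ(1),φ(4)) = (0,1) ∈ E(G2) ✓
  (3,4) → (φ(3),φ(4)) = (0,4) ∈ E(G2) ✓
All 5 edges of G1 map to edges of G2, and |E(G1)| = |E(G2)| = 5, so φ is a bijection on edges as well as vertices. Hence G1 ≅ G2.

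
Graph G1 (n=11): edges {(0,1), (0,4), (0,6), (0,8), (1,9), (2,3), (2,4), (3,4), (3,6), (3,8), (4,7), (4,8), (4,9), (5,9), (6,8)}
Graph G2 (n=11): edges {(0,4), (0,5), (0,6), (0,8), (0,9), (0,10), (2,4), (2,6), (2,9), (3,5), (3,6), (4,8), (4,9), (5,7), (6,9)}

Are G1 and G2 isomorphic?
Yes, isomorphic

The graphs are isomorphic.
One valid mapping φ: V(G1) → V(G2): 0→6, 1→3, 2→8, 3→4, 4→0, 5→7, 6→2, 7→10, 8→9, 9→5, 10→1

Verify φ preserves adjacency — for each edge of G1, its image is an edge of G2:
  (0,1) → (φ(0),φ(1)) = (3,6) ∈ E(G2) ✓
  (0,4) → (φ(0),φ(4)) = (0,6) ∈ E(G2) ✓
  (0,6) → (φ(0),φ(6)) = (2,6) ∈ E(G2) ✓
  (0,8) → (φ(0),φ(8)) = (6,9) ∈ E(G2) ✓
  (1,9) → (φ(1),φ(9)) = (3,5) ∈ E(G2) ✓
  (2,3) → (φ(2),φ(3)) = (4,8) ∈ E(G2) ✓
  (2,4) → (φ(2),φ(4)) = (0,8) ∈ E(G2) ✓
  (3,4) → (φ(3),φ(4)) = (0,4) ∈ E(G2) ✓
  (3,6) → (φ(3),φ(6)) = (2,4) ∈ E(G2) ✓
  (3,8) → (φ(3),φ(8)) = (4,9) ∈ E(G2) ✓
  (4,7) → (φ(4),φ(7)) = (0,10) ∈ E(G2) ✓
  (4,8) → (φ(4),φ(8)) = (0,9) ∈ E(G2) ✓
  (4,9) → (φ(4),φ(9)) = (0,5) ∈ E(G2) ✓
  (5,9) → (φ(5),φ(9)) = (5,7) ∈ E(G2) ✓
  (6,8) → (φ(6),φ(8)) = (2,9) ∈ E(G2) ✓
All 15 edges of G1 map to edges of G2, and |E(G1)| = |E(G2)| = 15, so φ is a bijection on edges as well as vertices. Hence G1 ≅ G2.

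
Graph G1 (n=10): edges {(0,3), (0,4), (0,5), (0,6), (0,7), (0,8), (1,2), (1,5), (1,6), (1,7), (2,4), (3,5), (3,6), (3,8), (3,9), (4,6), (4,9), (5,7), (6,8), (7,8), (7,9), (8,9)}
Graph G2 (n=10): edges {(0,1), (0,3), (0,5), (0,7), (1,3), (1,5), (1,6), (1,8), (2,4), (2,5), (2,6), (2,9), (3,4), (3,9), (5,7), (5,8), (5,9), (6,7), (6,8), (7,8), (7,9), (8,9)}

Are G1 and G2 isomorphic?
Yes, isomorphic

The graphs are isomorphic.
One valid mapping φ: V(G1) → V(G2): 0→5, 1→3, 2→4, 3→7, 4→2, 5→0, 6→9, 7→1, 8→8, 9→6

Verify φ preserves adjacency — for each edge of G1, its image is an edge of G2:
  (0,3) → (φ(0),φ(3)) = (5,7) ∈ E(G2) ✓
  (0,4) → (φ(0),φ(4)) = (2,5) ∈ E(G2) ✓
  (0,5) → (φ(0),φ(5)) = (0,5) ∈ E(G2) ✓
  (0,6) → (φ(0),φ(6)) = (5,9) ∈ E(G2) ✓
  (0,7) → (φ(0),φ(7)) = (1,5) ∈ E(G2) ✓
  (0,8) → (φ(0),φ(8)) = (5,8) ∈ E(G2) ✓
  (1,2) → (φ(1),φ(2)) = (3,4) ∈ E(G2) ✓
  (1,5) → (φ(1),φ(5)) = (0,3) ∈ E(G2) ✓
  (1,6) → (φ(1),φ(6)) = (3,9) ∈ E(G2) ✓
  (1,7) → (φ(1),φ(7)) = (1,3) ∈ E(G2) ✓
  (2,4) → (φ(2),φ(4)) = (2,4) ∈ E(G2) ✓
  (3,5) → (φ(3),φ(5)) = (0,7) ∈ E(G2) ✓
  (3,6) → (φ(3),φ(6)) = (7,9) ∈ E(G2) ✓
  (3,8) → (φ(3),φ(8)) = (7,8) ∈ E(G2) ✓
  (3,9) → (φ(3),φ(9)) = (6,7) ∈ E(G2) ✓
  (4,6) → (φ(4),φ(6)) = (2,9) ∈ E(G2) ✓
  (4,9) → (φ(4),φ(9)) = (2,6) ∈ E(G2) ✓
  (5,7) → (φ(5),φ(7)) = (0,1) ∈ E(G2) ✓
  (6,8) → (φ(6),φ(8)) = (8,9) ∈ E(G2) ✓
  (7,8) → (φ(7),φ(8)) = (1,8) ∈ E(G2) ✓
  (7,9) → (φ(7),φ(9)) = (1,6) ∈ E(G2) ✓
  (8,9) → (φ(8),φ(9)) = (6,8) ∈ E(G2) ✓
All 22 edges of G1 map to edges of G2, and |E(G1)| = |E(G2)| = 22, so φ is a bijection on edges as well as vertices. Hence G1 ≅ G2.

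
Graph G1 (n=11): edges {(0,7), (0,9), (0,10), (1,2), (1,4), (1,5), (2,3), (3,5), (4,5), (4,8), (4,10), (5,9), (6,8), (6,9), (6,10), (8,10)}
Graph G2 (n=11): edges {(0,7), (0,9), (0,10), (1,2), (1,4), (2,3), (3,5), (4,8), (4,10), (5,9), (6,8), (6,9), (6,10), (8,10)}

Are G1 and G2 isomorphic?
No, not isomorphic

The graphs are NOT isomorphic.

Counting edges: G1 has 16 edge(s); G2 has 14 edge(s).
Edge count is an isomorphism invariant (a bijection on vertices induces a bijection on edges), so differing edge counts rule out isomorphism.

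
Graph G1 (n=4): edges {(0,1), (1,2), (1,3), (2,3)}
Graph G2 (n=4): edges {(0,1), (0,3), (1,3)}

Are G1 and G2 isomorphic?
No, not isomorphic

The graphs are NOT isomorphic.

Connected components of G1: 1 component(s) with vertex sets [[0, 1, 2, 3]], sizes [4].
Connected components of G2: 2 component(s) with vertex sets [[2], [0, 1, 3]], sizes [1, 3].
The number of connected components (and the multiset of component sizes) is an isomorphism invariant — an isomorphism maps each component of G1 bijectively onto a component of G2. Since G1 has 1 component(s) and G2 has 2, they cannot be isomorphic.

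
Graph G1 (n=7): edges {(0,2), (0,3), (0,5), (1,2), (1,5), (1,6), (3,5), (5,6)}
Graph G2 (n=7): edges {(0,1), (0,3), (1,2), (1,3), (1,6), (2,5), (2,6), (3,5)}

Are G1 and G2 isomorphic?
Yes, isomorphic

The graphs are isomorphic.
One valid mapping φ: V(G1) → V(G2): 0→2, 1→3, 2→5, 3→6, 4→4, 5→1, 6→0

Verify φ preserves adjacency — for each edge of G1, its image is an edge of G2:
  (0,2) → (φ(0),φ(2)) = (2,5) ∈ E(G2) ✓
  (0,3) → (φ(0),φ(3)) = (2,6) ∈ E(G2) ✓
  (0,5) → (φ(0),φ(5)) = (1,2) ∈ E(G2) ✓
  (1,2) → (φ(1),φ(2)) = (3,5) ∈ E(G2) ✓
  (1,5) → (φ(1),φ(5)) = (1,3) ∈ E(G2) ✓
  (1,6) → (φ(1),φ(6)) = (0,3) ∈ E(G2) ✓
  (3,5) → (φ(3),φ(5)) = (1,6) ∈ E(G2) ✓
  (5,6) → (φ(5),φ(6)) = (0,1) ∈ E(G2) ✓
All 8 edges of G1 map to edges of G2, and |E(G1)| = |E(G2)| = 8, so φ is a bijection on edges as well as vertices. Hence G1 ≅ G2.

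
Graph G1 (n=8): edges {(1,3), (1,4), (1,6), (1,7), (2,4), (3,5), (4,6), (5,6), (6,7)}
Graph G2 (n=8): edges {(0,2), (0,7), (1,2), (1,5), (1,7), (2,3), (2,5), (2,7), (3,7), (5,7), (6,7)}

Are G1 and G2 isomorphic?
No, not isomorphic

The graphs are NOT isomorphic.

Counting triangles (3-cliques): G1 has 2, G2 has 6.
Triangle count is an isomorphism invariant, so differing triangle counts rule out isomorphism.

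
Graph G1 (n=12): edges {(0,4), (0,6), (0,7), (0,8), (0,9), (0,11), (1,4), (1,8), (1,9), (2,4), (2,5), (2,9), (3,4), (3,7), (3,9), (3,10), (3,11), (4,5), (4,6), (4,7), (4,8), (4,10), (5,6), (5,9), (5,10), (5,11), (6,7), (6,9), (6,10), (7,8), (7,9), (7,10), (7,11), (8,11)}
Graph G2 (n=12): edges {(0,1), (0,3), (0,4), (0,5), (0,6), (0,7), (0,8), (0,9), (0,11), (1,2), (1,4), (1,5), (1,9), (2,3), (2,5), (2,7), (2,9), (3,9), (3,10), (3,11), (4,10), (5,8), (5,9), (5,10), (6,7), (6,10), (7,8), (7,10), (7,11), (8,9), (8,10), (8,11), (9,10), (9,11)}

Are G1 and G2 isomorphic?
Yes, isomorphic

The graphs are isomorphic.
One valid mapping φ: V(G1) → V(G2): 0→5, 1→4, 2→6, 3→3, 4→0, 5→7, 6→8, 7→9, 8→1, 9→10, 10→11, 11→2

Verify φ preserves adjacency — for each edge of G1, its image is an edge of G2:
  (0,4) → (φ(0),φ(4)) = (0,5) ∈ E(G2) ✓
  (0,6) → (φ(0),φ(6)) = (5,8) ∈ E(G2) ✓
  (0,7) → (φ(0),φ(7)) = (5,9) ∈ E(G2) ✓
  (0,8) → (φ(0),φ(8)) = (1,5) ∈ E(G2) ✓
  (0,9) → (φ(0),φ(9)) = (5,10) ∈ E(G2) ✓
  (0,11) → (φ(0),φ(11)) = (2,5) ∈ E(G2) ✓
  (1,4) → (φ(1),φ(4)) = (0,4) ∈ E(G2) ✓
  (1,8) → (φ(1),φ(8)) = (1,4) ∈ E(G2) ✓
  (1,9) → (φ(1),φ(9)) = (4,10) ∈ E(G2) ✓
  (2,4) → (φ(2),φ(4)) = (0,6) ∈ E(G2) ✓
  (2,5) → (φ(2),φ(5)) = (6,7) ∈ E(G2) ✓
  (2,9) → (φ(2),φ(9)) = (6,10) ∈ E(G2) ✓
  (3,4) → (φ(3),φ(4)) = (0,3) ∈ E(G2) ✓
  (3,7) → (φ(3),φ(7)) = (3,9) ∈ E(G2) ✓
  (3,9) → (φ(3),φ(9)) = (3,10) ∈ E(G2) ✓
  (3,10) → (φ(3),φ(10)) = (3,11) ∈ E(G2) ✓
  (3,11) → (φ(3),φ(11)) = (2,3) ∈ E(G2) ✓
  (4,5) → (φ(4),φ(5)) = (0,7) ∈ E(G2) ✓
  (4,6) → (φ(4),φ(6)) = (0,8) ∈ E(G2) ✓
  (4,7) → (φ(4),φ(7)) = (0,9) ∈ E(G2) ✓
  (4,8) → (φ(4),φ(8)) = (0,1) ∈ E(G2) ✓
  (4,10) → (φ(4),φ(10)) = (0,11) ∈ E(G2) ✓
  (5,6) → (φ(5),φ(6)) = (7,8) ∈ E(G2) ✓
  (5,9) → (φ(5),φ(9)) = (7,10) ∈ E(G2) ✓
  (5,10) → (φ(5),φ(10)) = (7,11) ∈ E(G2) ✓
  (5,11) → (φ(5),φ(11)) = (2,7) ∈ E(G2) ✓
  (6,7) → (φ(6),φ(7)) = (8,9) ∈ E(G2) ✓
  (6,9) → (φ(6),φ(9)) = (8,10) ∈ E(G2) ✓
  (6,10) → (φ(6),φ(10)) = (8,11) ∈ E(G2) ✓
  (7,8) → (φ(7),φ(8)) = (1,9) ∈ E(G2) ✓
  (7,9) → (φ(7),φ(9)) = (9,10) ∈ E(G2) ✓
  (7,10) → (φ(7),φ(10)) = (9,11) ∈ E(G2) ✓
  (7,11) → (φ(7),φ(11)) = (2,9) ∈ E(G2) ✓
  (8,11) → (φ(8),φ(11)) = (1,2) ∈ E(G2) ✓
All 34 edges of G1 map to edges of G2, and |E(G1)| = |E(G2)| = 34, so φ is a bijection on edges as well as vertices. Hence G1 ≅ G2.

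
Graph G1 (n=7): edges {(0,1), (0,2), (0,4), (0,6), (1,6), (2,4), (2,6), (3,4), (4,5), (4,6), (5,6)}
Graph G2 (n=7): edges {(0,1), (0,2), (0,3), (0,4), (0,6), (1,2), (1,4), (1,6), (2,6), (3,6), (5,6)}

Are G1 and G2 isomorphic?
Yes, isomorphic

The graphs are isomorphic.
One valid mapping φ: V(G1) → V(G2): 0→1, 1→4, 2→2, 3→5, 4→6, 5→3, 6→0

Verify φ preserves adjacency — for each edge of G1, its image is an edge of G2:
  (0,1) → (φ(0),φ(1)) = (1,4) ∈ E(G2) ✓
  (0,2) → (φ(0),φ(2)) = (1,2) ∈ E(G2) ✓
  (0,4) → (φ(0),φ(4)) = (1,6) ∈ E(G2) ✓
  (0,6) → (φ(0),φ(6)) = (0,1) ∈ E(G2) ✓
  (1,6) → (φ(1),φ(6)) = (0,4) ∈ E(G2) ✓
  (2,4) → (φ(2),φ(4)) = (2,6) ∈ E(G2) ✓
  (2,6) → (φ(2),φ(6)) = (0,2) ∈ E(G2) ✓
  (3,4) → (φ(3),φ(4)) = (5,6) ∈ E(G2) ✓
  (4,5) → (φ(4),φ(5)) = (3,6) ∈ E(G2) ✓
  (4,6) → (φ(4),φ(6)) = (0,6) ∈ E(G2) ✓
  (5,6) → (φ(5),φ(6)) = (0,3) ∈ E(G2) ✓
All 11 edges of G1 map to edges of G2, and |E(G1)| = |E(G2)| = 11, so φ is a bijection on edges as well as vertices. Hence G1 ≅ G2.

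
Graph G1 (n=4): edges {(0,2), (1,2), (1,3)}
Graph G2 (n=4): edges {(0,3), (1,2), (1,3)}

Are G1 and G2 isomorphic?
Yes, isomorphic

The graphs are isomorphic.
One valid mapping φ: V(G1) → V(G2): 0→2, 1→3, 2→1, 3→0

Verify φ preserves adjacency — for each edge of G1, its image is an edge of G2:
  (0,2) → (φ(0),φ(2)) = (1,2) ∈ E(G2) ✓
  (1,2) → (φ(1),φ(2)) = (1,3) ∈ E(G2) ✓
  (1,3) → (φ(1),φ(3)) = (0,3) ∈ E(G2) ✓
All 3 edges of G1 map to edges of G2, and |E(G1)| = |E(G2)| = 3, so φ is a bijection on edges as well as vertices. Hence G1 ≅ G2.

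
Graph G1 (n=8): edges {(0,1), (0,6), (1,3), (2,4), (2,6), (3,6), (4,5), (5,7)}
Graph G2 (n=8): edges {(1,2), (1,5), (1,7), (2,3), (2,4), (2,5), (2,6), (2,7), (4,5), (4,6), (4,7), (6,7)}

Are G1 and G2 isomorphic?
No, not isomorphic

The graphs are NOT isomorphic.

Connected components of G1: 1 component(s) with vertex sets [[0, 1, 2, 3, 4, 5, 6, 7]], sizes [8].
Connected components of G2: 2 component(s) with vertex sets [[0], [1, 2, 3, 4, 5, 6, 7]], sizes [1, 7].
The number of connected components (and the multiset of component sizes) is an isomorphism invariant — an isomorphism maps each component of G1 bijectively onto a component of G2. Since G1 has 1 component(s) and G2 has 2, they cannot be isomorphic.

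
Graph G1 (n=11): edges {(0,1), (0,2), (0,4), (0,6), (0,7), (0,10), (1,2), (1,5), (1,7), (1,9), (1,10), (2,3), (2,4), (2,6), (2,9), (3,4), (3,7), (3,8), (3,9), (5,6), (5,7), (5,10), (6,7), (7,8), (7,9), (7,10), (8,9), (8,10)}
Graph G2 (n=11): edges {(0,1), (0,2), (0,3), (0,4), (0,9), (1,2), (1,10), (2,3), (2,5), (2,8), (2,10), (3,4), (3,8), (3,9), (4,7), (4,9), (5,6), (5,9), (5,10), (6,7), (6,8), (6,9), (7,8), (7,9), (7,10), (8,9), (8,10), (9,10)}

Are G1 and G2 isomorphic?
Yes, isomorphic

The graphs are isomorphic.
One valid mapping φ: V(G1) → V(G2): 0→10, 1→8, 2→2, 3→0, 4→1, 5→6, 6→5, 7→9, 8→4, 9→3, 10→7

Verify φ preserves adjacency — for each edge of G1, its image is an edge of G2:
  (0,1) → (φ(0),φ(1)) = (8,10) ∈ E(G2) ✓
  (0,2) → (φ(0),φ(2)) = (2,10) ∈ E(G2) ✓
  (0,4) → (φ(0),φ(4)) = (1,10) ∈ E(G2) ✓
  (0,6) → (φ(0),φ(6)) = (5,10) ∈ E(G2) ✓
  (0,7) → (φ(0),φ(7)) = (9,10) ∈ E(G2) ✓
  (0,10) → (φ(0),φ(10)) = (7,10) ∈ E(G2) ✓
  (1,2) → (φ(1),φ(2)) = (2,8) ∈ E(G2) ✓
  (1,5) → (φ(1),φ(5)) = (6,8) ∈ E(G2) ✓
  (1,7) → (φ(1),φ(7)) = (8,9) ∈ E(G2) ✓
  (1,9) → (φ(1),φ(9)) = (3,8) ∈ E(G2) ✓
  (1,10) → (φ(1),φ(10)) = (7,8) ∈ E(G2) ✓
  (2,3) → (φ(2),φ(3)) = (0,2) ∈ E(G2) ✓
  (2,4) → (φ(2),φ(4)) = (1,2) ∈ E(G2) ✓
  (2,6) → (φ(2),φ(6)) = (2,5) ∈ E(G2) ✓
  (2,9) → (φ(2),φ(9)) = (2,3) ∈ E(G2) ✓
  (3,4) → (φ(3),φ(4)) = (0,1) ∈ E(G2) ✓
  (3,7) → (φ(3),φ(7)) = (0,9) ∈ E(G2) ✓
  (3,8) → (φ(3),φ(8)) = (0,4) ∈ E(G2) ✓
  (3,9) → (φ(3),φ(9)) = (0,3) ∈ E(G2) ✓
  (5,6) → (φ(5),φ(6)) = (5,6) ∈ E(G2) ✓
  (5,7) → (φ(5),φ(7)) = (6,9) ∈ E(G2) ✓
  (5,10) → (φ(5),φ(10)) = (6,7) ∈ E(G2) ✓
  (6,7) → (φ(6),φ(7)) = (5,9) ∈ E(G2) ✓
  (7,8) → (φ(7),φ(8)) = (4,9) ∈ E(G2) ✓
  (7,9) → (φ(7),φ(9)) = (3,9) ∈ E(G2) ✓
  (7,10) → (φ(7),φ(10)) = (7,9) ∈ E(G2) ✓
  (8,9) → (φ(8),φ(9)) = (3,4) ∈ E(G2) ✓
  (8,10) → (φ(8),φ(10)) = (4,7) ∈ E(G2) ✓
All 28 edges of G1 map to edges of G2, and |E(G1)| = |E(G2)| = 28, so φ is a bijection on edges as well as vertices. Hence G1 ≅ G2.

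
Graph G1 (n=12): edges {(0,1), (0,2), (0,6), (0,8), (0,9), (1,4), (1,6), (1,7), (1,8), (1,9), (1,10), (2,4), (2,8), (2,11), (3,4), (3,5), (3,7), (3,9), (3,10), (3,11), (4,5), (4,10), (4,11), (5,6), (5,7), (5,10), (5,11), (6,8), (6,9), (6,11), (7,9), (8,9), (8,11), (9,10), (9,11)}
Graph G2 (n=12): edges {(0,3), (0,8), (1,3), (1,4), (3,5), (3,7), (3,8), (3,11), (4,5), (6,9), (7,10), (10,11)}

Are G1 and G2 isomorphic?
No, not isomorphic

The graphs are NOT isomorphic.

Connected components of G1: 1 component(s) with vertex sets [[0, 1, 2, 3, 4, 5, 6, 7, 8, 9, 10, 11]], sizes [12].
Connected components of G2: 3 component(s) with vertex sets [[2], [6, 9], [0, 1, 3, 4, 5, 7, 8, 10, 11]], sizes [1, 2, 9].
The number of connected components (and the multiset of component sizes) is an isomorphism invariant — an isomorphism maps each component of G1 bijectively onto a component of G2. Since G1 has 1 component(s) and G2 has 3, they cannot be isomorphic.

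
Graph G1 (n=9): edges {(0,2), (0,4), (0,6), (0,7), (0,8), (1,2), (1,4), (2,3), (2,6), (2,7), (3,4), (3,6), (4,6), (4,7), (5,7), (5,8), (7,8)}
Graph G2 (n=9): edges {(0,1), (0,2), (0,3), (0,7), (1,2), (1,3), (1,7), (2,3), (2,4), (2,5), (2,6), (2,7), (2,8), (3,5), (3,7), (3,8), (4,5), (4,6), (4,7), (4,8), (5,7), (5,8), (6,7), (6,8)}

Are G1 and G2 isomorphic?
No, not isomorphic

The graphs are NOT isomorphic.

Degrees in G1: deg(0)=5, deg(1)=2, deg(2)=5, deg(3)=3, deg(4)=5, deg(5)=2, deg(6)=4, deg(7)=5, deg(8)=3.
Sorted degree sequence of G1: [5, 5, 5, 5, 4, 3, 3, 2, 2].
Degrees in G2: deg(0)=4, deg(1)=4, deg(2)=8, deg(3)=6, deg(4)=5, deg(5)=5, deg(6)=4, deg(7)=7, deg(8)=5.
Sorted degree sequence of G2: [8, 7, 6, 5, 5, 5, 4, 4, 4].
The (sorted) degree sequence is an isomorphism invariant, so since G1 and G2 have different degree sequences they cannot be isomorphic.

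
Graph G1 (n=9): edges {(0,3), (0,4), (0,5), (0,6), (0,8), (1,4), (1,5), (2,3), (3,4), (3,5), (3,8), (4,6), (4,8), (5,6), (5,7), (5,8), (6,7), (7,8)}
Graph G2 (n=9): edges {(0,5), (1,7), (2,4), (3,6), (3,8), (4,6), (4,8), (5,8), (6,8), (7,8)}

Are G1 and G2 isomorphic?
No, not isomorphic

The graphs are NOT isomorphic.

Counting triangles (3-cliques): G1 has 11, G2 has 2.
Triangle count is an isomorphism invariant, so differing triangle counts rule out isomorphism.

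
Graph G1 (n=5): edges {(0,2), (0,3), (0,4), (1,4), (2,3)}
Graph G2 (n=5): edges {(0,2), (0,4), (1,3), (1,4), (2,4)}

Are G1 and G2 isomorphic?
Yes, isomorphic

The graphs are isomorphic.
One valid mapping φ: V(G1) → V(G2): 0→4, 1→3, 2→0, 3→2, 4→1

Verify φ preserves adjacency — for each edge of G1, its image is an edge of G2:
  (0,2) → (φ(0),φ(2)) = (0,4) ∈ E(G2) ✓
  (0,3) → (φ(0),φ(3)) = (2,4) ∈ E(G2) ✓
  (0,4) → (φ(0),φ(4)) = (1,4) ∈ E(G2) ✓
  (1,4) → (φ(1),φ(4)) = (1,3) ∈ E(G2) ✓
  (2,3) → (φ(2),φ(3)) = (0,2) ∈ E(G2) ✓
All 5 edges of G1 map to edges of G2, and |E(G1)| = |E(G2)| = 5, so φ is a bijection on edges as well as vertices. Hence G1 ≅ G2.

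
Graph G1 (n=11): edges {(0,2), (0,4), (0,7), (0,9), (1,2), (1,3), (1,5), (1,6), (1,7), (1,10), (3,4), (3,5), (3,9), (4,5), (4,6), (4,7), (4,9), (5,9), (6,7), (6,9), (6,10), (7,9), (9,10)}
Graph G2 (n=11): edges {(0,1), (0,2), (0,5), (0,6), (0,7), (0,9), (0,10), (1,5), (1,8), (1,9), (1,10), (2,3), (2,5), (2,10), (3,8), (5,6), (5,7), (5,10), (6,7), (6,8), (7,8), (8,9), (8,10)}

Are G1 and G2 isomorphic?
Yes, isomorphic

The graphs are isomorphic.
One valid mapping φ: V(G1) → V(G2): 0→2, 1→8, 2→3, 3→7, 4→5, 5→6, 6→1, 7→10, 8→4, 9→0, 10→9

Verify φ preserves adjacency — for each edge of G1, its image is an edge of G2:
  (0,2) → (φ(0),φ(2)) = (2,3) ∈ E(G2) ✓
  (0,4) → (φ(0),φ(4)) = (2,5) ∈ E(G2) ✓
  (0,7) → (φ(0),φ(7)) = (2,10) ∈ E(G2) ✓
  (0,9) → (φ(0),φ(9)) = (0,2) ∈ E(G2) ✓
  (1,2) → (φ(1),φ(2)) = (3,8) ∈ E(G2) ✓
  (1,3) → (φ(1),φ(3)) = (7,8) ∈ E(G2) ✓
  (1,5) → (φ(1),φ(5)) = (6,8) ∈ E(G2) ✓
  (1,6) → (φ(1),φ(6)) = (1,8) ∈ E(G2) ✓
  (1,7) → (φ(1),φ(7)) = (8,10) ∈ E(G2) ✓
  (1,10) → (φ(1),φ(10)) = (8,9) ∈ E(G2) ✓
  (3,4) → (φ(3),φ(4)) = (5,7) ∈ E(G2) ✓
  (3,5) → (φ(3),φ(5)) = (6,7) ∈ E(G2) ✓
  (3,9) → (φ(3),φ(9)) = (0,7) ∈ E(G2) ✓
  (4,5) → (φ(4),φ(5)) = (5,6) ∈ E(G2) ✓
  (4,6) → (φ(4),φ(6)) = (1,5) ∈ E(G2) ✓
  (4,7) → (φ(4),φ(7)) = (5,10) ∈ E(G2) ✓
  (4,9) → (φ(4),φ(9)) = (0,5) ∈ E(G2) ✓
  (5,9) → (φ(5),φ(9)) = (0,6) ∈ E(G2) ✓
  (6,7) → (φ(6),φ(7)) = (1,10) ∈ E(G2) ✓
  (6,9) → (φ(6),φ(9)) = (0,1) ∈ E(G2) ✓
  (6,10) → (φ(6),φ(10)) = (1,9) ∈ E(G2) ✓
  (7,9) → (φ(7),φ(9)) = (0,10) ∈ E(G2) ✓
  (9,10) → (φ(9),φ(10)) = (0,9) ∈ E(G2) ✓
All 23 edges of G1 map to edges of G2, and |E(G1)| = |E(G2)| = 23, so φ is a bijection on edges as well as vertices. Hence G1 ≅ G2.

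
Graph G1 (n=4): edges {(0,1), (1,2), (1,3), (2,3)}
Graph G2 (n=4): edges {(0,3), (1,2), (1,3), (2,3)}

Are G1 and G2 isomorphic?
Yes, isomorphic

The graphs are isomorphic.
One valid mapping φ: V(G1) → V(G2): 0→0, 1→3, 2→2, 3→1

Verify φ preserves adjacency — for each edge of G1, its image is an edge of G2:
  (0,1) → (φ(0),φ(1)) = (0,3) ∈ E(G2) ✓
  (1,2) → (φ(1),φ(2)) = (2,3) ∈ E(G2) ✓
  (1,3) → (φ(1),φ(3)) = (1,3) ∈ E(G2) ✓
  (2,3) → (φ(2),φ(3)) = (1,2) ∈ E(G2) ✓
All 4 edges of G1 map to edges of G2, and |E(G1)| = |E(G2)| = 4, so φ is a bijection on edges as well as vertices. Hence G1 ≅ G2.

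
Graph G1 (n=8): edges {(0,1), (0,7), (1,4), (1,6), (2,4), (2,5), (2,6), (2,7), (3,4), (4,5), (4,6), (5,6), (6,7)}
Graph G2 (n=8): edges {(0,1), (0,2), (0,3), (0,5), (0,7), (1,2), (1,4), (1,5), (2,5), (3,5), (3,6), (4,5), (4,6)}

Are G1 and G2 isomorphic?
Yes, isomorphic

The graphs are isomorphic.
One valid mapping φ: V(G1) → V(G2): 0→6, 1→3, 2→1, 3→7, 4→0, 5→2, 6→5, 7→4

Verify φ preserves adjacency — for each edge of G1, its image is an edge of G2:
  (0,1) → (φ(0),φ(1)) = (3,6) ∈ E(G2) ✓
  (0,7) → (φ(0),φ(7)) = (4,6) ∈ E(G2) ✓
  (1,4) → (φ(1),φ(4)) = (0,3) ∈ E(G2) ✓
  (1,6) → (φ(1),φ(6)) = (3,5) ∈ E(G2) ✓
  (2,4) → (φ(2),φ(4)) = (0,1) ∈ E(G2) ✓
  (2,5) → (φ(2),φ(5)) = (1,2) ∈ E(G2) ✓
  (2,6) → (φ(2),φ(6)) = (1,5) ∈ E(G2) ✓
  (2,7) → (φ(2),φ(7)) = (1,4) ∈ E(G2) ✓
  (3,4) → (φ(3),φ(4)) = (0,7) ∈ E(G2) ✓
  (4,5) → (φ(4),φ(5)) = (0,2) ∈ E(G2) ✓
  (4,6) → (φ(4),φ(6)) = (0,5) ∈ E(G2) ✓
  (5,6) → (φ(5),φ(6)) = (2,5) ∈ E(G2) ✓
  (6,7) → (φ(6),φ(7)) = (4,5) ∈ E(G2) ✓
All 13 edges of G1 map to edges of G2, and |E(G1)| = |E(G2)| = 13, so φ is a bijection on edges as well as vertices. Hence G1 ≅ G2.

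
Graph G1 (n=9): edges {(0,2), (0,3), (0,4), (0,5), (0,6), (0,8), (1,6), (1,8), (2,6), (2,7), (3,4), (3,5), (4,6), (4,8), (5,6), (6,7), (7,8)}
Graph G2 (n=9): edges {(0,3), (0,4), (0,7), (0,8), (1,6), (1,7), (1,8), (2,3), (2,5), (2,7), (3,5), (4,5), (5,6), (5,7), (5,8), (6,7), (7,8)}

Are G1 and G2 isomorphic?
Yes, isomorphic

The graphs are isomorphic.
One valid mapping φ: V(G1) → V(G2): 0→7, 1→4, 2→2, 3→1, 4→8, 5→6, 6→5, 7→3, 8→0

Verify φ preserves adjacency — for each edge of G1, its image is an edge of G2:
  (0,2) → (φ(0),φ(2)) = (2,7) ∈ E(G2) ✓
  (0,3) → (φ(0),φ(3)) = (1,7) ∈ E(G2) ✓
  (0,4) → (φ(0),φ(4)) = (7,8) ∈ E(G2) ✓
  (0,5) → (φ(0),φ(5)) = (6,7) ∈ E(G2) ✓
  (0,6) → (φ(0),φ(6)) = (5,7) ∈ E(G2) ✓
  (0,8) → (φ(0),φ(8)) = (0,7) ∈ E(G2) ✓
  (1,6) → (φ(1),φ(6)) = (4,5) ∈ E(G2) ✓
  (1,8) → (φ(1),φ(8)) = (0,4) ∈ E(G2) ✓
  (2,6) → (φ(2),φ(6)) = (2,5) ∈ E(G2) ✓
  (2,7) → (φ(2),φ(7)) = (2,3) ∈ E(G2) ✓
  (3,4) → (φ(3),φ(4)) = (1,8) ∈ E(G2) ✓
  (3,5) → (φ(3),φ(5)) = (1,6) ∈ E(G2) ✓
  (4,6) → (φ(4),φ(6)) = (5,8) ∈ E(G2) ✓
  (4,8) → (φ(4),φ(8)) = (0,8) ∈ E(G2) ✓
  (5,6) → (φ(5),φ(6)) = (5,6) ∈ E(G2) ✓
  (6,7) → (φ(6),φ(7)) = (3,5) ∈ E(G2) ✓
  (7,8) → (φ(7),φ(8)) = (0,3) ∈ E(G2) ✓
All 17 edges of G1 map to edges of G2, and |E(G1)| = |E(G2)| = 17, so φ is a bijection on edges as well as vertices. Hence G1 ≅ G2.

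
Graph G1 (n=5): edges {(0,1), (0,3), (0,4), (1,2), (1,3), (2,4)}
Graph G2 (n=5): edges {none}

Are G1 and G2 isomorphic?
No, not isomorphic

The graphs are NOT isomorphic.

Connected components of G1: 1 component(s) with vertex sets [[0, 1, 2, 3, 4]], sizes [5].
Connected components of G2: 5 component(s) with vertex sets [[0], [1], [2], [3], [4]], sizes [1, 1, 1, 1, 1].
The number of connected components (and the multiset of component sizes) is an isomorphism invariant — an isomorphism maps each component of G1 bijectively onto a component of G2. Since G1 has 1 component(s) and G2 has 5, they cannot be isomorphic.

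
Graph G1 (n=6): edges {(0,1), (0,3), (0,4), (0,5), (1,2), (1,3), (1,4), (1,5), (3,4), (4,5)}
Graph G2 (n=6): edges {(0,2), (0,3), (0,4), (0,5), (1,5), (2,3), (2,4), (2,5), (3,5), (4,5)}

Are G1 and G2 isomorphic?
Yes, isomorphic

The graphs are isomorphic.
One valid mapping φ: V(G1) → V(G2): 0→0, 1→5, 2→1, 3→3, 4→2, 5→4

Verify φ preserves adjacency — for each edge of G1, its image is an edge of G2:
  (0,1) → (φ(0),φ(1)) = (0,5) ∈ E(G2) ✓
  (0,3) → (φ(0),φ(3)) = (0,3) ∈ E(G2) ✓
  (0,4) → (φ(0),φ(4)) = (0,2) ∈ E(G2) ✓
  (0,5) → (φ(0),φ(5)) = (0,4) ∈ E(G2) ✓
  (1,2) → (φ(1),φ(2)) = (1,5) ∈ E(G2) ✓
  (1,3) → (φ(1),φ(3)) = (3,5) ∈ E(G2) ✓
  (1,4) → (φ(1),φ(4)) = (2,5) ∈ E(G2) ✓
  (1,5) → (φ(1),φ(5)) = (4,5) ∈ E(G2) ✓
  (3,4) → (φ(3),φ(4)) = (2,3) ∈ E(G2) ✓
  (4,5) → (φ(4),φ(5)) = (2,4) ∈ E(G2) ✓
All 10 edges of G1 map to edges of G2, and |E(G1)| = |E(G2)| = 10, so φ is a bijection on edges as well as vertices. Hence G1 ≅ G2.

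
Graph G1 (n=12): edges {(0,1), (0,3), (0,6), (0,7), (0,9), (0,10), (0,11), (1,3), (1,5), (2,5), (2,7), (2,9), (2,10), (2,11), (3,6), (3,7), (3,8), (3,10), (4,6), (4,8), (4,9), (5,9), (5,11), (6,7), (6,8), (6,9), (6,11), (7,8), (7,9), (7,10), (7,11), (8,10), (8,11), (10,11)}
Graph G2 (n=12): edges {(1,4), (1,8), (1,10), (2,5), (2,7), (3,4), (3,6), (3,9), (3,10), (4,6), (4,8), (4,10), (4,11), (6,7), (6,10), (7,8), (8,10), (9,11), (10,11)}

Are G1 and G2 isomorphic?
No, not isomorphic

The graphs are NOT isomorphic.

Connected components of G1: 1 component(s) with vertex sets [[0, 1, 2, 3, 4, 5, 6, 7, 8, 9, 10, 11]], sizes [12].
Connected components of G2: 2 component(s) with vertex sets [[0], [1, 2, 3, 4, 5, 6, 7, 8, 9, 10, 11]], sizes [1, 11].
The number of connected components (and the multiset of component sizes) is an isomorphism invariant — an isomorphism maps each component of G1 bijectively onto a component of G2. Since G1 has 1 component(s) and G2 has 2, they cannot be isomorphic.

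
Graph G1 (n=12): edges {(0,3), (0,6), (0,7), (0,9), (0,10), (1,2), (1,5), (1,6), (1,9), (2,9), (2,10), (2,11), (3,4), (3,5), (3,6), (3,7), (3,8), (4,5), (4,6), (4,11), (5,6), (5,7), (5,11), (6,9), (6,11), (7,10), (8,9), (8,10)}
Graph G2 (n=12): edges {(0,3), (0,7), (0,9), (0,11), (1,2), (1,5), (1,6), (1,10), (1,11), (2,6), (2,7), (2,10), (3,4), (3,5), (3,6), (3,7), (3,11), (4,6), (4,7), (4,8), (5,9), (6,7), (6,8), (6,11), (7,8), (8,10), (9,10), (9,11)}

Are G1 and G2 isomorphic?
Yes, isomorphic

The graphs are isomorphic.
One valid mapping φ: V(G1) → V(G2): 0→11, 1→2, 2→10, 3→3, 4→4, 5→7, 6→6, 7→0, 8→5, 9→1, 10→9, 11→8

Verify φ preserves adjacency — for each edge of G1, its image is an edge of G2:
  (0,3) → (φ(0),φ(3)) = (3,11) ∈ E(G2) ✓
  (0,6) → (φ(0),φ(6)) = (6,11) ∈ E(G2) ✓
  (0,7) → (φ(0),φ(7)) = (0,11) ∈ E(G2) ✓
  (0,9) → (φ(0),φ(9)) = (1,11) ∈ E(G2) ✓
  (0,10) → (φ(0),φ(10)) = (9,11) ∈ E(G2) ✓
  (1,2) → (φ(1),φ(2)) = (2,10) ∈ E(G2) ✓
  (1,5) → (φ(1),φ(5)) = (2,7) ∈ E(G2) ✓
  (1,6) → (φ(1),φ(6)) = (2,6) ∈ E(G2) ✓
  (1,9) → (φ(1),φ(9)) = (1,2) ∈ E(G2) ✓
  (2,9) → (φ(2),φ(9)) = (1,10) ∈ E(G2) ✓
  (2,10) → (φ(2),φ(10)) = (9,10) ∈ E(G2) ✓
  (2,11) → (φ(2),φ(11)) = (8,10) ∈ E(G2) ✓
  (3,4) → (φ(3),φ(4)) = (3,4) ∈ E(G2) ✓
  (3,5) → (φ(3),φ(5)) = (3,7) ∈ E(G2) ✓
  (3,6) → (φ(3),φ(6)) = (3,6) ∈ E(G2) ✓
  (3,7) → (φ(3),φ(7)) = (0,3) ∈ E(G2) ✓
  (3,8) → (φ(3),φ(8)) = (3,5) ∈ E(G2) ✓
  (4,5) → (φ(4),φ(5)) = (4,7) ∈ E(G2) ✓
  (4,6) → (φ(4),φ(6)) = (4,6) ∈ E(G2) ✓
  (4,11) → (φ(4),φ(11)) = (4,8) ∈ E(G2) ✓
  (5,6) → (φ(5),φ(6)) = (6,7) ∈ E(G2) ✓
  (5,7) → (φ(5),φ(7)) = (0,7) ∈ E(G2) ✓
  (5,11) → (φ(5),φ(11)) = (7,8) ∈ E(G2) ✓
  (6,9) → (φ(6),φ(9)) = (1,6) ∈ E(G2) ✓
  (6,11) → (φ(6),φ(11)) = (6,8) ∈ E(G2) ✓
  (7,10) → (φ(7),φ(10)) = (0,9) ∈ E(G2) ✓
  (8,9) → (φ(8),φ(9)) = (1,5) ∈ E(G2) ✓
  (8,10) → (φ(8),φ(10)) = (5,9) ∈ E(G2) ✓
All 28 edges of G1 map to edges of G2, and |E(G1)| = |E(G2)| = 28, so φ is a bijection on edges as well as vertices. Hence G1 ≅ G2.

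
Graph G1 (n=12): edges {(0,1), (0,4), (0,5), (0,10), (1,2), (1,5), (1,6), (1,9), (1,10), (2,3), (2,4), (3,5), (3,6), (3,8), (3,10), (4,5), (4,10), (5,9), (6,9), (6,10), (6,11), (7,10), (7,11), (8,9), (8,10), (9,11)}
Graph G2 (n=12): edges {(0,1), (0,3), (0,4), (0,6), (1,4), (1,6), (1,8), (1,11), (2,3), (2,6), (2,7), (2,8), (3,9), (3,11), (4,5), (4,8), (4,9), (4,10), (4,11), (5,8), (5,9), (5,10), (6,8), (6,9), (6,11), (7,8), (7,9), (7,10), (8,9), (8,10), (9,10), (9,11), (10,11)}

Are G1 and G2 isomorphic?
No, not isomorphic

The graphs are NOT isomorphic.

Counting triangles (3-cliques): G1 has 10, G2 has 27.
Triangle count is an isomorphism invariant, so differing triangle counts rule out isomorphism.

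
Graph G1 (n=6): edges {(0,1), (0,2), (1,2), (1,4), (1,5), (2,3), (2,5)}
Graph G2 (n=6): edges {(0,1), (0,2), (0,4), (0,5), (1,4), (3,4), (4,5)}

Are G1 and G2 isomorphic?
Yes, isomorphic

The graphs are isomorphic.
One valid mapping φ: V(G1) → V(G2): 0→5, 1→0, 2→4, 3→3, 4→2, 5→1

Verify φ preserves adjacency — for each edge of G1, its image is an edge of G2:
  (0,1) → (φ(0),φ(1)) = (0,5) ∈ E(G2) ✓
  (0,2) → (φ(0),φ(2)) = (4,5) ∈ E(G2) ✓
  (1,2) → (φ(1),φ(2)) = (0,4) ∈ E(G2) ✓
  (1,4) → (φ(1),φ(4)) = (0,2) ∈ E(G2) ✓
  (1,5) → (φ(1),φ(5)) = (0,1) ∈ E(G2) ✓
  (2,3) → (φ(2),φ(3)) = (3,4) ∈ E(G2) ✓
  (2,5) → (φ(2),φ(5)) = (1,4) ∈ E(G2) ✓
All 7 edges of G1 map to edges of G2, and |E(G1)| = |E(G2)| = 7, so φ is a bijection on edges as well as vertices. Hence G1 ≅ G2.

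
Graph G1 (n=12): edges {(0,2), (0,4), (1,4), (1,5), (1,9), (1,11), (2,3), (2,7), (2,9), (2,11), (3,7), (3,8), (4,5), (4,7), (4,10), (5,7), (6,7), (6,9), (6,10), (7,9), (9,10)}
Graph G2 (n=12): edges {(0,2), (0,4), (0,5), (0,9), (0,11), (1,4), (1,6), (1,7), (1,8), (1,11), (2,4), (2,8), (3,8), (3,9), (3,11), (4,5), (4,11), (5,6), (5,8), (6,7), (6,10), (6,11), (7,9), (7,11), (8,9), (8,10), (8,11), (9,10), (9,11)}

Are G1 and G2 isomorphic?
No, not isomorphic

The graphs are NOT isomorphic.

Counting triangles (3-cliques): G1 has 6, G2 has 16.
Triangle count is an isomorphism invariant, so differing triangle counts rule out isomorphism.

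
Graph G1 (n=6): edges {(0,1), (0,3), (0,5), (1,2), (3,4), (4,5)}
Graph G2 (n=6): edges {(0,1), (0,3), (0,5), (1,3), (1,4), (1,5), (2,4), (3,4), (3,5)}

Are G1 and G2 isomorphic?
No, not isomorphic

The graphs are NOT isomorphic.

Counting triangles (3-cliques): G1 has 0, G2 has 5.
Triangle count is an isomorphism invariant, so differing triangle counts rule out isomorphism.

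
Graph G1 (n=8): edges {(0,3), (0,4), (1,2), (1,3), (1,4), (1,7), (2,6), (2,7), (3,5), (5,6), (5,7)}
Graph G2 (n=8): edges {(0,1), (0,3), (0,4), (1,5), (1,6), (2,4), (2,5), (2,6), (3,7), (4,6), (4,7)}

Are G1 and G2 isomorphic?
Yes, isomorphic

The graphs are isomorphic.
One valid mapping φ: V(G1) → V(G2): 0→3, 1→4, 2→2, 3→0, 4→7, 5→1, 6→5, 7→6

Verify φ preserves adjacency — for each edge of G1, its image is an edge of G2:
  (0,3) → (φ(0),φ(3)) = (0,3) ∈ E(G2) ✓
  (0,4) → (φ(0),φ(4)) = (3,7) ∈ E(G2) ✓
  (1,2) → (φ(1),φ(2)) = (2,4) ∈ E(G2) ✓
  (1,3) → (φ(1),φ(3)) = (0,4) ∈ E(G2) ✓
  (1,4) → (φ(1),φ(4)) = (4,7) ∈ E(G2) ✓
  (1,7) → (φ(1),φ(7)) = (4,6) ∈ E(G2) ✓
  (2,6) → (φ(2),φ(6)) = (2,5) ∈ E(G2) ✓
  (2,7) → (φ(2),φ(7)) = (2,6) ∈ E(G2) ✓
  (3,5) → (φ(3),φ(5)) = (0,1) ∈ E(G2) ✓
  (5,6) → (φ(5),φ(6)) = (1,5) ∈ E(G2) ✓
  (5,7) → (φ(5),φ(7)) = (1,6) ∈ E(G2) ✓
All 11 edges of G1 map to edges of G2, and |E(G1)| = |E(G2)| = 11, so φ is a bijection on edges as well as vertices. Hence G1 ≅ G2.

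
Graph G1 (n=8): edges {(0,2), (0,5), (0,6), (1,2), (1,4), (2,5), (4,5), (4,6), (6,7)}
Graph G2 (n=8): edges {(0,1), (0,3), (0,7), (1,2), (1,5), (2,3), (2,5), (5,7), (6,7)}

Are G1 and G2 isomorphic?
Yes, isomorphic

The graphs are isomorphic.
One valid mapping φ: V(G1) → V(G2): 0→5, 1→3, 2→2, 3→4, 4→0, 5→1, 6→7, 7→6

Verify φ preserves adjacency — for each edge of G1, its image is an edge of G2:
  (0,2) → (φ(0),φ(2)) = (2,5) ∈ E(G2) ✓
  (0,5) → (φ(0),φ(5)) = (1,5) ∈ E(G2) ✓
  (0,6) → (φ(0),φ(6)) = (5,7) ∈ E(G2) ✓
  (1,2) → (φ(1),φ(2)) = (2,3) ∈ E(G2) ✓
  (1,4) → (φ(1),φ(4)) = (0,3) ∈ E(G2) ✓
  (2,5) → (φ(2),φ(5)) = (1,2) ∈ E(G2) ✓
  (4,5) → (φ(4),φ(5)) = (0,1) ∈ E(G2) ✓
  (4,6) → (φ(4),φ(6)) = (0,7) ∈ E(G2) ✓
  (6,7) → (φ(6),φ(7)) = (6,7) ∈ E(G2) ✓
All 9 edges of G1 map to edges of G2, and |E(G1)| = |E(G2)| = 9, so φ is a bijection on edges as well as vertices. Hence G1 ≅ G2.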